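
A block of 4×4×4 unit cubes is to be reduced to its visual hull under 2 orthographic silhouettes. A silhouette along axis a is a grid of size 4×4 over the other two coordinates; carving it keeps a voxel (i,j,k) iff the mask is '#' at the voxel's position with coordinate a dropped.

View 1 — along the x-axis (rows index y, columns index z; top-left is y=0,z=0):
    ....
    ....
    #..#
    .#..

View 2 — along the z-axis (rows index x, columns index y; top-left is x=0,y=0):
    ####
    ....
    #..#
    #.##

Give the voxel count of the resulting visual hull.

before carving: 64 voxels (4×4×4)
  1. axis=0 (YZ plane), |mask|=3  ⇒  voxels=12
  2. axis=2 (XY plane), |mask|=9  ⇒  voxels=7

voxel count = 7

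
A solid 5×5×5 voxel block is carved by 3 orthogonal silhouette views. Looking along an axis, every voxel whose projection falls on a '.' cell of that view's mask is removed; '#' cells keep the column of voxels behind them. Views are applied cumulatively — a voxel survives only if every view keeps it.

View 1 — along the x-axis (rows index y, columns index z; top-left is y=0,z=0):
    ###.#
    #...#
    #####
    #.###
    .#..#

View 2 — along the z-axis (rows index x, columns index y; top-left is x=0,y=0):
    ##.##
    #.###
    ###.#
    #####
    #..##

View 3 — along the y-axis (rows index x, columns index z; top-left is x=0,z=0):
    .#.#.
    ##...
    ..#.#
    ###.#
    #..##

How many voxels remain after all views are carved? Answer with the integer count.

initial block: 5^3 = 125
[1] x-view keeps 17 columns → grid now 85
[2] z-view keeps 20 columns → grid now 67
[3] y-view keeps 13 columns → grid now 36

36 voxels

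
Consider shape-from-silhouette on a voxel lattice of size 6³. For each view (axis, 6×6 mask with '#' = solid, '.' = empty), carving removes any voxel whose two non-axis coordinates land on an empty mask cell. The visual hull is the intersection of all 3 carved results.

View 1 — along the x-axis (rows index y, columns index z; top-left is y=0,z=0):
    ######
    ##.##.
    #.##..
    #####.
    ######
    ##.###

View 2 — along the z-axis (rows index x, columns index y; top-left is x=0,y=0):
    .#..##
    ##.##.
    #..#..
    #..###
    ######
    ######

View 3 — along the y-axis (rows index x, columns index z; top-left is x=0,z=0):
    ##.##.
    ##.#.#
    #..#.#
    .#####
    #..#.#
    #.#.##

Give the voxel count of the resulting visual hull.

initial block: 6^3 = 216
[1] x-view keeps 29 columns → grid now 174
[2] z-view keeps 25 columns → grid now 127
[3] y-view keeps 23 columns → grid now 82

82 voxels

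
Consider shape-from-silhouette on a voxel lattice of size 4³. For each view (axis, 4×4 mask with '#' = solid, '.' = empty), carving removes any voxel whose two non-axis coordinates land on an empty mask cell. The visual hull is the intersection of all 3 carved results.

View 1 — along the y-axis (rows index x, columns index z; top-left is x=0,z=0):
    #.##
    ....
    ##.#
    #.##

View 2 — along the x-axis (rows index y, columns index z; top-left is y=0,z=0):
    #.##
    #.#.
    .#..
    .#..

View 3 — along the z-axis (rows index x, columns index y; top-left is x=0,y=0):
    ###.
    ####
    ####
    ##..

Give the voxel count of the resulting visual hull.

15 voxels

full grid |V| = 64
after view 1 [y-axis, 9 of 16 cells solid] → remaining = 36
after view 2 [x-axis, 7 of 16 cells solid] → remaining = 15
after view 3 [z-axis, 13 of 16 cells solid] → remaining = 15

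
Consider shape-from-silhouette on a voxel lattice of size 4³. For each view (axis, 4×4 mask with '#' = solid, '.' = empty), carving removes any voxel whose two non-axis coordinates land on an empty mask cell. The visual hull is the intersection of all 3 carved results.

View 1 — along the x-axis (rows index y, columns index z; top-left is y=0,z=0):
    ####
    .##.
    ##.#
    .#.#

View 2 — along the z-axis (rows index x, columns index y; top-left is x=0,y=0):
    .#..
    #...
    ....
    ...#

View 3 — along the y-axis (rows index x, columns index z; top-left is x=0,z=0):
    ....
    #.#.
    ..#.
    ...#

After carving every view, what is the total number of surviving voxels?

voxel count = 3

start: 4×4×4 = 64 voxels
  1. axis=0 (YZ plane), |mask|=11  ⇒  voxels=44
  2. axis=2 (XY plane), |mask|=3  ⇒  voxels=8
  3. axis=1 (XZ plane), |mask|=4  ⇒  voxels=3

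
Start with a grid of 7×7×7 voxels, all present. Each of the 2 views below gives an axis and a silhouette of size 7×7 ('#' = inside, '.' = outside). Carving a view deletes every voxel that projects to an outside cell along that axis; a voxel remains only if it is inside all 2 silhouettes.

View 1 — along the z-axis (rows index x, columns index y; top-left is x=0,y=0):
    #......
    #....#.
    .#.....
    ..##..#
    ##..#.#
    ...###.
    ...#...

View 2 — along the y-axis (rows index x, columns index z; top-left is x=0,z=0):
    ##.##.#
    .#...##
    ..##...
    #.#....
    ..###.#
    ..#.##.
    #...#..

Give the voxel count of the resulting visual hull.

|visual hull| = 46

initial block: 7^3 = 343
step 1: project along z, AND mask (15/49) → |grid| = 105
step 2: project along y, AND mask (21/49) → |grid| = 46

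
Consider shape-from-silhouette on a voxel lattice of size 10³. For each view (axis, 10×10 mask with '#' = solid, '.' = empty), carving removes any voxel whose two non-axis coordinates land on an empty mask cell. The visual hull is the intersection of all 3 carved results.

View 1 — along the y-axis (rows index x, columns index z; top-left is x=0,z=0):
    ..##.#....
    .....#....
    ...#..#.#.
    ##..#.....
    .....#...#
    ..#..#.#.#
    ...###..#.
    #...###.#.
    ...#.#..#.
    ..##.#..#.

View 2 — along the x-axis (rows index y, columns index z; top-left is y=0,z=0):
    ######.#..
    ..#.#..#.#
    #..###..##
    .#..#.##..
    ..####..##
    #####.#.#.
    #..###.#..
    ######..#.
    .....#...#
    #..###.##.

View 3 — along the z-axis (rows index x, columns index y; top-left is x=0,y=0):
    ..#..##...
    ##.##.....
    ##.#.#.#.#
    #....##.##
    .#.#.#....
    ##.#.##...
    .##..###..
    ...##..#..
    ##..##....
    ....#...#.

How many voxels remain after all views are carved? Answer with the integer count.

full grid |V| = 1000
after view 1 [y-axis, 32 of 100 cells solid] → remaining = 320
after view 2 [x-axis, 54 of 100 cells solid] → remaining = 191
after view 3 [z-axis, 40 of 100 cells solid] → remaining = 74

voxel count = 74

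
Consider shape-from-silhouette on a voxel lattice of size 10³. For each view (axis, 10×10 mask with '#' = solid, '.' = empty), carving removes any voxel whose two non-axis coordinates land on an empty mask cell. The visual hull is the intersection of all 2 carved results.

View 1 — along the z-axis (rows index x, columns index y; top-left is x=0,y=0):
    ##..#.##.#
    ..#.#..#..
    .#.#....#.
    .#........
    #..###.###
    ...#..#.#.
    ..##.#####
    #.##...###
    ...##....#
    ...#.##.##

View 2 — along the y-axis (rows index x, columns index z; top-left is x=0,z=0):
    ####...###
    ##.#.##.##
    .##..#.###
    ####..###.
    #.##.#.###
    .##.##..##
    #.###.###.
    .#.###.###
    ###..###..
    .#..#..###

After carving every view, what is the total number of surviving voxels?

|visual hull| = 289

initial block: 10^3 = 1000
step 1: project along z, AND mask (44/100) → |grid| = 440
step 2: project along y, AND mask (65/100) → |grid| = 289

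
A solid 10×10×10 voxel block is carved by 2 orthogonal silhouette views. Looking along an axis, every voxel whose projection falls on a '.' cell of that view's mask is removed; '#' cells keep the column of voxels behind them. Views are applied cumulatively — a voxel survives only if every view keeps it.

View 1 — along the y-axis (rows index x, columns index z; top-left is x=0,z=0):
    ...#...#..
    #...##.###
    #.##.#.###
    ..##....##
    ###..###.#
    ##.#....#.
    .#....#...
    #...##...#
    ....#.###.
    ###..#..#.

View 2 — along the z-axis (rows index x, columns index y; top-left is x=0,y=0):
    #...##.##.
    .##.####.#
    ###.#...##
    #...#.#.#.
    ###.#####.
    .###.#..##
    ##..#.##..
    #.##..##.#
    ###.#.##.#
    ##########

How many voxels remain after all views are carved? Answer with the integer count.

before carving: 1000 voxels (10×10×10)
step 1: project along y, AND mask (45/100) → |grid| = 450
step 2: project along z, AND mask (64/100) → |grid| = 302

302 voxels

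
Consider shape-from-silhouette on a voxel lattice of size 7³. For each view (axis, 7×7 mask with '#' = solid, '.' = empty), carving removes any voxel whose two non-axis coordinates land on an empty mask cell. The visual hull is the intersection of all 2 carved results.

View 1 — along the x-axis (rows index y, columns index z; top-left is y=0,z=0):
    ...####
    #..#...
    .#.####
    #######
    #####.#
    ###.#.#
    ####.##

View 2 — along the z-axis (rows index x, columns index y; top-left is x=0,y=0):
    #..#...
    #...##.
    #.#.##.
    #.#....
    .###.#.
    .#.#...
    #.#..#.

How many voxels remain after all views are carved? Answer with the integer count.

voxel count = 97

full grid |V| = 343
after view 1 [x-axis, 35 of 49 cells solid] → remaining = 245
after view 2 [z-axis, 20 of 49 cells solid] → remaining = 97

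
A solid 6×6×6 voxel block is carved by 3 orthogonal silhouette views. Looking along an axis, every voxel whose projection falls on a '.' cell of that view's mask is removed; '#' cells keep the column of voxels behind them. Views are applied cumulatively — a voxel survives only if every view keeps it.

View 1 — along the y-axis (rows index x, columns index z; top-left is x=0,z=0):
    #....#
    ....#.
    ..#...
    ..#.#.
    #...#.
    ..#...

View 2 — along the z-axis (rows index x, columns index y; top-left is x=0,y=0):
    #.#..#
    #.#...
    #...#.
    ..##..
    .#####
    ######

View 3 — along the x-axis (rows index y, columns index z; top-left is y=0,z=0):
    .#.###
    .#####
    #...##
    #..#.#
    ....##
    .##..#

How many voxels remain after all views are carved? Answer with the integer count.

full grid |V| = 216
[1] y-view keeps 9 columns → grid now 54
[2] z-view keeps 20 columns → grid now 30
[3] x-view keeps 20 columns → grid now 14

|visual hull| = 14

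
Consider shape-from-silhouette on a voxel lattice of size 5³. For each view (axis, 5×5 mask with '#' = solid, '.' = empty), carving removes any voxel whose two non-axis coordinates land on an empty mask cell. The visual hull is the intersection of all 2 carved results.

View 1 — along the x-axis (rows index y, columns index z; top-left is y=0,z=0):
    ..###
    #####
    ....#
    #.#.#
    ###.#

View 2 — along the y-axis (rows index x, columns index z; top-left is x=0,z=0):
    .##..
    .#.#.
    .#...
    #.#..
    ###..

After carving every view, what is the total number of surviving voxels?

remaining voxels: 28

start: 5×5×5 = 125 voxels
step 1: project along x, AND mask (16/25) → |grid| = 80
step 2: project along y, AND mask (10/25) → |grid| = 28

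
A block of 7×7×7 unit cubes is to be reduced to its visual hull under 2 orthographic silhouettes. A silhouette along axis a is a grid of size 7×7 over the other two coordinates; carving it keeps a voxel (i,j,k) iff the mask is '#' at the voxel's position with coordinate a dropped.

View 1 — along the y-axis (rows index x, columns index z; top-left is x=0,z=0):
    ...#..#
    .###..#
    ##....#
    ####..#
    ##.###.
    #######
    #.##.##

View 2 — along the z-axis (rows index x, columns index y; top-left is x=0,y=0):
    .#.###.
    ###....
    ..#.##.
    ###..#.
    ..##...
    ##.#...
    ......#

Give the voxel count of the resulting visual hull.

start: 7×7×7 = 343 voxels
carve view 1 (along y, XZ-mask fill 31/49): 217 voxels remain
carve view 2 (along z, XY-mask fill 20/49): 85 voxels remain

85 voxels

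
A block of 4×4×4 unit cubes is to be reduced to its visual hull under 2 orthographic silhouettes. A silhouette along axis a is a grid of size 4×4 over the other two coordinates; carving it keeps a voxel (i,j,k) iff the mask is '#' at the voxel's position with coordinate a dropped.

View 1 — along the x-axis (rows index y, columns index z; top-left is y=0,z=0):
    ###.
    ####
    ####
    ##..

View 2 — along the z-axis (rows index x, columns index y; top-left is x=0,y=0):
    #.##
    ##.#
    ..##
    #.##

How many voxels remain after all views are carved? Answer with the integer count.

remaining voxels: 33

initial block: 4^3 = 64
V1 x: intersect with YZ mask (13 set) -- 52 left
V2 z: intersect with XY mask (11 set) -- 33 left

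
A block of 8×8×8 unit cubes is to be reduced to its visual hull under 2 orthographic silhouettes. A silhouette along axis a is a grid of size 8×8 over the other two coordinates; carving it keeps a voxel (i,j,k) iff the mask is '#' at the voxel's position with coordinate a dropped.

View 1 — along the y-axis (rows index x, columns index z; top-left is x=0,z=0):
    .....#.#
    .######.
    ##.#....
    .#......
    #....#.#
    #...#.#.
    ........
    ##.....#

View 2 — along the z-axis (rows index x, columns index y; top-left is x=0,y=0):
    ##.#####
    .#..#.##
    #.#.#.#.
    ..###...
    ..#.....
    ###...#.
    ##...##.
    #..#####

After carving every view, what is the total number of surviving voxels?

|visual hull| = 86

initial block: 8^3 = 512
V1 y: intersect with XZ mask (21 set) -- 168 left
V2 z: intersect with XY mask (33 set) -- 86 left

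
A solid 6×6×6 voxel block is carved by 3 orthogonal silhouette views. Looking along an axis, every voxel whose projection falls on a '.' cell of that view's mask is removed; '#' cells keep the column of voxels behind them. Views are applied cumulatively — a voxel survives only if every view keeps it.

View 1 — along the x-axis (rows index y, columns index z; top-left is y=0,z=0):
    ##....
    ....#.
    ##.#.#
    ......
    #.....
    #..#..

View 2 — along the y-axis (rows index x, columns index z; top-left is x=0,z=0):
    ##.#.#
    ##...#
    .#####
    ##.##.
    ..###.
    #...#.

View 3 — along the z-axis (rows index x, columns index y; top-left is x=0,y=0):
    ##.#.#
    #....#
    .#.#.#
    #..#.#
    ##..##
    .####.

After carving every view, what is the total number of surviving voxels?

full grid |V| = 216
after view 1 [x-axis, 10 of 36 cells solid] → remaining = 60
after view 2 [y-axis, 21 of 36 cells solid] → remaining = 39
after view 3 [z-axis, 20 of 36 cells solid] → remaining = 18

|visual hull| = 18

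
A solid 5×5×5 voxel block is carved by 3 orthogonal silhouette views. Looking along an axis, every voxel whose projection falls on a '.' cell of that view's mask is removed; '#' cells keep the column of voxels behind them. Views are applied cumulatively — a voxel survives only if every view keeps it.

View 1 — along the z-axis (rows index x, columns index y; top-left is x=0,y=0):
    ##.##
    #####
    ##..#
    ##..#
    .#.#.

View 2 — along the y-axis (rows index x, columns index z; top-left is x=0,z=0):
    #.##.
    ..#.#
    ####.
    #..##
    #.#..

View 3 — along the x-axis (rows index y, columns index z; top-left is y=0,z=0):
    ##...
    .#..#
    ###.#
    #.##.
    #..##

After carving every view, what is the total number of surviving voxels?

remaining voxels: 23

start: 5×5×5 = 125 voxels
carve view 1 (along z, XY-mask fill 17/25): 85 voxels remain
carve view 2 (along y, XZ-mask fill 14/25): 47 voxels remain
carve view 3 (along x, YZ-mask fill 14/25): 23 voxels remain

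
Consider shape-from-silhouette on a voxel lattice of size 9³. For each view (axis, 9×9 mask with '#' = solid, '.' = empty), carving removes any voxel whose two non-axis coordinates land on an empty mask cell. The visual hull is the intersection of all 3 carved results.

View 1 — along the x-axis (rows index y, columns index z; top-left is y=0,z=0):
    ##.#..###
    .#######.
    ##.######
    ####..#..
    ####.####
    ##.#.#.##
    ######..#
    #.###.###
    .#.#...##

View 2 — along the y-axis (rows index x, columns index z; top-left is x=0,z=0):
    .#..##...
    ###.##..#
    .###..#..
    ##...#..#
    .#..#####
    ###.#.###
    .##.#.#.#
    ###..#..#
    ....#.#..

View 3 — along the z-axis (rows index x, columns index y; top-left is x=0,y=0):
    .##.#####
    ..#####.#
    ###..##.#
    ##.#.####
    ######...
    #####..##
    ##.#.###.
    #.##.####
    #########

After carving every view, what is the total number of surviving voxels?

remaining voxels: 191

initial block: 9^3 = 729
after view 1 [x-axis, 58 of 81 cells solid] → remaining = 522
after view 2 [y-axis, 42 of 81 cells solid] → remaining = 261
after view 3 [z-axis, 61 of 81 cells solid] → remaining = 191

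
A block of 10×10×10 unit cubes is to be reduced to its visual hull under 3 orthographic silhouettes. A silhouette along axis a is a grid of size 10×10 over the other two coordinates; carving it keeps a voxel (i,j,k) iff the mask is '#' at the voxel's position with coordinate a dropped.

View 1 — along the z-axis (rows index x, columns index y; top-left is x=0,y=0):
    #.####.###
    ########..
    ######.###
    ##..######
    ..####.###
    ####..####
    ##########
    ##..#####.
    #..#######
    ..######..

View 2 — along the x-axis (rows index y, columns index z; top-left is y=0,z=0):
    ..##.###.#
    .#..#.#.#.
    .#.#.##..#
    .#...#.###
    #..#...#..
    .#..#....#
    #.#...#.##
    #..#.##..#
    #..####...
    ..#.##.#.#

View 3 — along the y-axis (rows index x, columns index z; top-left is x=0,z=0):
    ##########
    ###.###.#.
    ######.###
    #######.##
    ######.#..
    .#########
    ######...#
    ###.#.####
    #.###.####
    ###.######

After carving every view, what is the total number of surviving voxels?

initial block: 10^3 = 1000
  1. axis=2 (XY plane), |mask|=79  ⇒  voxels=790
  2. axis=0 (YZ plane), |mask|=46  ⇒  voxels=361
  3. axis=1 (XZ plane), |mask|=83  ⇒  voxels=298

remaining voxels: 298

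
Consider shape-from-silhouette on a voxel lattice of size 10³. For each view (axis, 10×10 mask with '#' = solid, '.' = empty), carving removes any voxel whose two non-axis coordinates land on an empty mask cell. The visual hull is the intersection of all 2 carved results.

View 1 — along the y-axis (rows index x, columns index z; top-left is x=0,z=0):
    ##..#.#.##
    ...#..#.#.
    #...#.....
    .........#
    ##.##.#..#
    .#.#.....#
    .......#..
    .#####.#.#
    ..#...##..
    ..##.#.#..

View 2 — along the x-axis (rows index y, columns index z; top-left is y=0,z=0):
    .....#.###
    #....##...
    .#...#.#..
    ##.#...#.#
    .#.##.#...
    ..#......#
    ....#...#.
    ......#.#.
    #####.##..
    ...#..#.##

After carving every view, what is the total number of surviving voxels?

voxel count = 133

start: 10×10×10 = 1000 voxels
  1. axis=1 (XZ plane), |mask|=36  ⇒  voxels=360
  2. axis=0 (YZ plane), |mask|=36  ⇒  voxels=133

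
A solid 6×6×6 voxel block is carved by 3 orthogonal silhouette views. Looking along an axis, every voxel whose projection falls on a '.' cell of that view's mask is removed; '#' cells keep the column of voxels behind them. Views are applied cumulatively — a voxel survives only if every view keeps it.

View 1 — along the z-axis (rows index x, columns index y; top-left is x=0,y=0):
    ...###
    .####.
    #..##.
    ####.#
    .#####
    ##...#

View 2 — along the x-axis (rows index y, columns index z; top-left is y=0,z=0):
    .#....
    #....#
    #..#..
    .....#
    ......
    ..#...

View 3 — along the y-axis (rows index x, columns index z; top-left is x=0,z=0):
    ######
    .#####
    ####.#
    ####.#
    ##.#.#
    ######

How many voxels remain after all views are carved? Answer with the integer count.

23 voxels

full grid |V| = 216
carve view 1 (along z, XY-mask fill 23/36): 138 voxels remain
carve view 2 (along x, YZ-mask fill 7/36): 26 voxels remain
carve view 3 (along y, XZ-mask fill 31/36): 23 voxels remain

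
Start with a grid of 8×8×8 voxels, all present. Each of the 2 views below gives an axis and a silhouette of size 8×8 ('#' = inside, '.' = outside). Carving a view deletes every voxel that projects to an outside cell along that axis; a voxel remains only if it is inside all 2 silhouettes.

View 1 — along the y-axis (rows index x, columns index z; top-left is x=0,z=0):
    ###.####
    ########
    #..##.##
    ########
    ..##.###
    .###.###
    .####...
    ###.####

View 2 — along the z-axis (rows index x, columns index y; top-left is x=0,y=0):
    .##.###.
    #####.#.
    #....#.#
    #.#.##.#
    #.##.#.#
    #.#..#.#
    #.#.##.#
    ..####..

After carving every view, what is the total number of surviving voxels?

initial block: 8^3 = 512
after view 1 [y-axis, 50 of 64 cells solid] → remaining = 400
after view 2 [z-axis, 37 of 64 cells solid] → remaining = 235

remaining voxels: 235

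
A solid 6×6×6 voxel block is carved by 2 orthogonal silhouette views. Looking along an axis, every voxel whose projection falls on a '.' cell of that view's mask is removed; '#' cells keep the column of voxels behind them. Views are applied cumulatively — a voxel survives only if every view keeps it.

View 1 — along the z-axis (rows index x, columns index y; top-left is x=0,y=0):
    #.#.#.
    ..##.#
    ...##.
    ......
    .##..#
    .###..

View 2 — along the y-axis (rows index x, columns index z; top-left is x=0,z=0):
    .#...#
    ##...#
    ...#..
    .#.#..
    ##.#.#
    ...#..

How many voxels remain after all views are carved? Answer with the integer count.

|visual hull| = 32

full grid |V| = 216
after view 1 [z-axis, 14 of 36 cells solid] → remaining = 84
after view 2 [y-axis, 13 of 36 cells solid] → remaining = 32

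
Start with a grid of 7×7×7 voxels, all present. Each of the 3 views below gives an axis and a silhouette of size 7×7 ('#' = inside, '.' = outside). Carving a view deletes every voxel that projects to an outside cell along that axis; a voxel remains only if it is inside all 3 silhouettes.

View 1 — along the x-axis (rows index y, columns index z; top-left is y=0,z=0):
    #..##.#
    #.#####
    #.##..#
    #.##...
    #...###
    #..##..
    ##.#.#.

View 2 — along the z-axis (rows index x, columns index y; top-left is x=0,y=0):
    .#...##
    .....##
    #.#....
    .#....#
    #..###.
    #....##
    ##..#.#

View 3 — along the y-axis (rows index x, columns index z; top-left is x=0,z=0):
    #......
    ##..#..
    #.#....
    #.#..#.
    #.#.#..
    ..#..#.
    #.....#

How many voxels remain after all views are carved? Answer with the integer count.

remaining voxels: 31

full grid |V| = 343
carve view 1 (along x, YZ-mask fill 28/49): 196 voxels remain
carve view 2 (along z, XY-mask fill 20/49): 81 voxels remain
carve view 3 (along y, XZ-mask fill 16/49): 31 voxels remain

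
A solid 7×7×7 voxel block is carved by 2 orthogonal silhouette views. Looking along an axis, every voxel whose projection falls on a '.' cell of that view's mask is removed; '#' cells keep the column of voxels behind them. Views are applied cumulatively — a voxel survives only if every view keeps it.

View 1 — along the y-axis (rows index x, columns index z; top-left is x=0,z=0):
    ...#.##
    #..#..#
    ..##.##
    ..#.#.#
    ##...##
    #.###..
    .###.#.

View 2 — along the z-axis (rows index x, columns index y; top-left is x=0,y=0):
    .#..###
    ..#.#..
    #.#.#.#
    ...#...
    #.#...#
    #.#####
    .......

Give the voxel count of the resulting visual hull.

remaining voxels: 73

start: 7×7×7 = 343 voxels
carve view 1 (along y, XZ-mask fill 25/49): 175 voxels remain
carve view 2 (along z, XY-mask fill 20/49): 73 voxels remain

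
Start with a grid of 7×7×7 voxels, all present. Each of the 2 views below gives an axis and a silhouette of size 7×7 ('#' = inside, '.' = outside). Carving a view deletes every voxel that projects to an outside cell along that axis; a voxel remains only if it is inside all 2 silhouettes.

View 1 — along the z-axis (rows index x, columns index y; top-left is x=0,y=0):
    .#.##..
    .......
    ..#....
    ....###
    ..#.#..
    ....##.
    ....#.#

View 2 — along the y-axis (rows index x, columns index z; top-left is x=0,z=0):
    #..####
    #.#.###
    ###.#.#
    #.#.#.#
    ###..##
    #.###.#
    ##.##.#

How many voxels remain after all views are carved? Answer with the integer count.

before carving: 343 voxels (7×7×7)
  1. axis=2 (XY plane), |mask|=13  ⇒  voxels=91
  2. axis=1 (XZ plane), |mask|=34  ⇒  voxels=62

62 voxels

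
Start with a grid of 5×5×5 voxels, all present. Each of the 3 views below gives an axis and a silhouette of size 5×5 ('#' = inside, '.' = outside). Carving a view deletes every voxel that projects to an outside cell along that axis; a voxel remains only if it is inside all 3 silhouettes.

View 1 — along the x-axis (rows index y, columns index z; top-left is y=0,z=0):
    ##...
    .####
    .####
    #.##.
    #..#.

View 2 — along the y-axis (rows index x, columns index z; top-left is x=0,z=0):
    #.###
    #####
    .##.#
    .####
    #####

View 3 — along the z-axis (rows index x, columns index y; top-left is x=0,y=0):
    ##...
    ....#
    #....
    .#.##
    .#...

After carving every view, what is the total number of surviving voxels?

18 voxels

before carving: 125 voxels (5×5×5)
carve view 1 (along x, YZ-mask fill 15/25): 75 voxels remain
carve view 2 (along y, XZ-mask fill 21/25): 62 voxels remain
carve view 3 (along z, XY-mask fill 8/25): 18 voxels remain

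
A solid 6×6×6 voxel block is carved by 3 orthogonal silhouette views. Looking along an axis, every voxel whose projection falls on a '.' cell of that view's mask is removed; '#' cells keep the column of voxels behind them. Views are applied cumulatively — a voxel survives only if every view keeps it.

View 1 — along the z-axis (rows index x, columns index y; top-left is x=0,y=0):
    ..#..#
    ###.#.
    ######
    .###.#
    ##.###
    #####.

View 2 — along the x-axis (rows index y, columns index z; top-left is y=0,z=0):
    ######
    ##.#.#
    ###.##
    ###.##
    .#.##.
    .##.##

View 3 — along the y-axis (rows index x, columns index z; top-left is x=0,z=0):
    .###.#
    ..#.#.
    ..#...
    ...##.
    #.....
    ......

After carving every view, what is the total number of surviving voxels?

start: 6×6×6 = 216 voxels
  1. axis=2 (XY plane), |mask|=26  ⇒  voxels=156
  2. axis=0 (YZ plane), |mask|=27  ⇒  voxels=117
  3. axis=1 (XZ plane), |mask|=10  ⇒  voxels=22

remaining voxels: 22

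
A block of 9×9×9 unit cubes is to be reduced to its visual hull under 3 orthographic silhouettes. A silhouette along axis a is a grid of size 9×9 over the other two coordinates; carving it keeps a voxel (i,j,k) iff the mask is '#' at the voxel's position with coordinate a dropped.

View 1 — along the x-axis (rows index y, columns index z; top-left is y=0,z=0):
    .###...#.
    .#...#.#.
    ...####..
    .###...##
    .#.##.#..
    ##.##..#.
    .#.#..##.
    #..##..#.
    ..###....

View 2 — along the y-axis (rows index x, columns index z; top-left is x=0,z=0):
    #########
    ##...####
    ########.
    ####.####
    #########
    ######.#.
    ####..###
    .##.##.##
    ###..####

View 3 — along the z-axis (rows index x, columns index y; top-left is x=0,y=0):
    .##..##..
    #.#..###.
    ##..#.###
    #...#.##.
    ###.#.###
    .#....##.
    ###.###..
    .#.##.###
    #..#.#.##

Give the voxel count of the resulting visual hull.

147 voxels

full grid |V| = 729
  1. axis=0 (YZ plane), |mask|=36  ⇒  voxels=324
  2. axis=1 (XZ plane), |mask|=67  ⇒  voxels=265
  3. axis=2 (XY plane), |mask|=46  ⇒  voxels=147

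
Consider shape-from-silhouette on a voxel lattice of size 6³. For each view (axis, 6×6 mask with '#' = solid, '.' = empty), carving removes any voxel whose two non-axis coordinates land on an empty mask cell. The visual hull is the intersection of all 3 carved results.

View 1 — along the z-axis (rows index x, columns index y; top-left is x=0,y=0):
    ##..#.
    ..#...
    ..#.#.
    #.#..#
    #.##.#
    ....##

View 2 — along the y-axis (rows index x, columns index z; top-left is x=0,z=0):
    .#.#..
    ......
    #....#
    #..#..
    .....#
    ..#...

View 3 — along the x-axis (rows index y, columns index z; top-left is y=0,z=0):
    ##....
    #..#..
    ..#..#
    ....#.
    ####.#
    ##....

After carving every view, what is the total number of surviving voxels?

remaining voxels: 11

full grid |V| = 216
carve view 1 (along z, XY-mask fill 15/36): 90 voxels remain
carve view 2 (along y, XZ-mask fill 8/36): 22 voxels remain
carve view 3 (along x, YZ-mask fill 14/36): 11 voxels remain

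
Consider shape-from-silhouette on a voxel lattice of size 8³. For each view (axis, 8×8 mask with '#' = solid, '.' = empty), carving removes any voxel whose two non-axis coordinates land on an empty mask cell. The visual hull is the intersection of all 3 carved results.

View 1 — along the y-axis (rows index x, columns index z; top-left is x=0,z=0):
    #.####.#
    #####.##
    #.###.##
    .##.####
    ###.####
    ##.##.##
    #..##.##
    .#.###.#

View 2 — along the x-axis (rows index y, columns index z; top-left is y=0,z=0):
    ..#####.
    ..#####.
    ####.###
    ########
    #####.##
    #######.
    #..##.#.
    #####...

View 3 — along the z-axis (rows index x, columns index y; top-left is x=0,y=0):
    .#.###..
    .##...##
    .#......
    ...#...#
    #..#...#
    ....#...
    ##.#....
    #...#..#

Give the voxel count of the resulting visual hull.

94 voxels

full grid |V| = 512
after view 1 [y-axis, 48 of 64 cells solid] → remaining = 384
after view 2 [x-axis, 48 of 64 cells solid] → remaining = 286
after view 3 [z-axis, 21 of 64 cells solid] → remaining = 94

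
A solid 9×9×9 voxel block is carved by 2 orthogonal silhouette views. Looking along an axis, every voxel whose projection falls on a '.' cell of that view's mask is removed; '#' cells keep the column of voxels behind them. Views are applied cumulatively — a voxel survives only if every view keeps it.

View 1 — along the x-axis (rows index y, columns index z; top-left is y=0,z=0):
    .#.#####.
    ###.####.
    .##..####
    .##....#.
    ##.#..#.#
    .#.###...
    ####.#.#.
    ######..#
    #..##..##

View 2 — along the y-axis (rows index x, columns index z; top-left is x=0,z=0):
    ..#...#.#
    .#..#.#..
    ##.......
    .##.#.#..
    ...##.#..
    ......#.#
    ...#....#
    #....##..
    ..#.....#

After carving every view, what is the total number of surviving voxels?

122 voxels

before carving: 729 voxels (9×9×9)
[1] x-view keeps 49 columns → grid now 441
[2] y-view keeps 24 columns → grid now 122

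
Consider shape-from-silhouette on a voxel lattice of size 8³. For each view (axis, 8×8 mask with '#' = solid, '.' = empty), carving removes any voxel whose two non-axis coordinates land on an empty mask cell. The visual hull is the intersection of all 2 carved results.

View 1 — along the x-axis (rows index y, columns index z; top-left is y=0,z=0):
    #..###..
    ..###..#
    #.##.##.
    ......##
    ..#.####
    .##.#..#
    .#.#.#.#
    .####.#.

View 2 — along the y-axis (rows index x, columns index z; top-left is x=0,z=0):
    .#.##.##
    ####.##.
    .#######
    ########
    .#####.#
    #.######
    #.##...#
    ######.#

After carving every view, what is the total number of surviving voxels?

full grid |V| = 512
[1] x-view keeps 33 columns → grid now 264
[2] y-view keeps 50 columns → grid now 212

remaining voxels: 212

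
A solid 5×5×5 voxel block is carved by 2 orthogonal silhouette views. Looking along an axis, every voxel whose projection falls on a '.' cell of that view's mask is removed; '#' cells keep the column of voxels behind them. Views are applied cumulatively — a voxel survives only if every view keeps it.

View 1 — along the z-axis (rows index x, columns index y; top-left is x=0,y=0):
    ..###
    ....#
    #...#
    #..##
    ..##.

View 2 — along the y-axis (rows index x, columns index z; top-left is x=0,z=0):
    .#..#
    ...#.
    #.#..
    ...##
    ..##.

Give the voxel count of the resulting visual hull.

start: 5×5×5 = 125 voxels
V1 z: intersect with XY mask (11 set) -- 55 left
V2 y: intersect with XZ mask (9 set) -- 21 left

21 voxels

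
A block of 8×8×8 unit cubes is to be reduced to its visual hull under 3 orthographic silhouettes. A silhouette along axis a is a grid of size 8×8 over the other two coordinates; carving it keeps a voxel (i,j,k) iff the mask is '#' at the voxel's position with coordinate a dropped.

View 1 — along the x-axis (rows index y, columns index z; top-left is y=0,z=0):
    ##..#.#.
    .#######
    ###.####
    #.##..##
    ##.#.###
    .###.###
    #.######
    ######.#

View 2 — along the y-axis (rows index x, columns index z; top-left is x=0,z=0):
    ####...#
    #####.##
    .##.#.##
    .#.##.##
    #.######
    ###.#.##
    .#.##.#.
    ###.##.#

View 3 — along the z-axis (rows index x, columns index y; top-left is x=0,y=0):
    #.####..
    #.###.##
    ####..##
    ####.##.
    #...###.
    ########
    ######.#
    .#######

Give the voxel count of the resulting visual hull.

full grid |V| = 512
[1] x-view keeps 49 columns → grid now 392
[2] y-view keeps 45 columns → grid now 276
[3] z-view keeps 49 columns → grid now 208

remaining voxels: 208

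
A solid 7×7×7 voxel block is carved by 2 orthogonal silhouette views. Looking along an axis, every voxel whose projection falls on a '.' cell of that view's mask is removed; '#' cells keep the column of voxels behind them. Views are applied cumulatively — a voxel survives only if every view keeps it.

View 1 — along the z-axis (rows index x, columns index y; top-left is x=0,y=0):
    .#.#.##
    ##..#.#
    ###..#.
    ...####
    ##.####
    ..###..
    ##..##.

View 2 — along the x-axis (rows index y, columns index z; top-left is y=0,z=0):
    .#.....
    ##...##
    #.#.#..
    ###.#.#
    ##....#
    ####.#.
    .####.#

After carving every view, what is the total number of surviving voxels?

|visual hull| = 110

initial block: 7^3 = 343
V1 z: intersect with XY mask (29 set) -- 203 left
V2 x: intersect with YZ mask (26 set) -- 110 left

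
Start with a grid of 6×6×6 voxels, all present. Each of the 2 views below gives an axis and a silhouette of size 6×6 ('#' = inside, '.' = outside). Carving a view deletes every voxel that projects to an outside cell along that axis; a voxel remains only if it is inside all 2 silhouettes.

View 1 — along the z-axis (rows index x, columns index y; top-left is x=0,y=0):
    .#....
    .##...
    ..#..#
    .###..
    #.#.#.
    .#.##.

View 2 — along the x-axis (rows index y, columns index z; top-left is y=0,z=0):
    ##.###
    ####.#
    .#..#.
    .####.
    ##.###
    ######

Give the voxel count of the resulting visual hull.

start: 6×6×6 = 216 voxels
after view 1 [z-axis, 14 of 36 cells solid] → remaining = 84
after view 2 [x-axis, 27 of 36 cells solid] → remaining = 57

|visual hull| = 57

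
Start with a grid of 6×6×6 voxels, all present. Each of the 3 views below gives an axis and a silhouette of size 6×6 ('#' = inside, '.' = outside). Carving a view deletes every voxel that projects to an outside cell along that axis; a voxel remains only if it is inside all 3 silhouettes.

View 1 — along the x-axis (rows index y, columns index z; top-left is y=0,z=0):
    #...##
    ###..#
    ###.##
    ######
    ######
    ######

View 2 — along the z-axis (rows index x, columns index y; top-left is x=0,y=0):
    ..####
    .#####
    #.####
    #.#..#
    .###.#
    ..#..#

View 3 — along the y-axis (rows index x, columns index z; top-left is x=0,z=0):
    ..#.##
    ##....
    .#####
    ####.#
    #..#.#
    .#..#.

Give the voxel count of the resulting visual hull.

full grid |V| = 216
carve view 1 (along x, YZ-mask fill 30/36): 180 voxels remain
carve view 2 (along z, XY-mask fill 23/36): 122 voxels remain
carve view 3 (along y, XZ-mask fill 20/36): 68 voxels remain

remaining voxels: 68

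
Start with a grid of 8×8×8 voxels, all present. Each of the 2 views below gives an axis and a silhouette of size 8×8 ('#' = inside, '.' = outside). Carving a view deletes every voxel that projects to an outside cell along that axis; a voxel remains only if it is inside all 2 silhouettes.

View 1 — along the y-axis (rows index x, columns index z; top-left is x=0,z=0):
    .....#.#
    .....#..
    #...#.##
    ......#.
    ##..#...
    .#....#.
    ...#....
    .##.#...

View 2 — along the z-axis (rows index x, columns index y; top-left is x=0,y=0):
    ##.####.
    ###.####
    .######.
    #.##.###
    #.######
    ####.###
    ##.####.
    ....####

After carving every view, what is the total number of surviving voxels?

full grid |V| = 512
V1 y: intersect with XZ mask (17 set) -- 136 left
V2 z: intersect with XY mask (49 set) -- 102 left

voxel count = 102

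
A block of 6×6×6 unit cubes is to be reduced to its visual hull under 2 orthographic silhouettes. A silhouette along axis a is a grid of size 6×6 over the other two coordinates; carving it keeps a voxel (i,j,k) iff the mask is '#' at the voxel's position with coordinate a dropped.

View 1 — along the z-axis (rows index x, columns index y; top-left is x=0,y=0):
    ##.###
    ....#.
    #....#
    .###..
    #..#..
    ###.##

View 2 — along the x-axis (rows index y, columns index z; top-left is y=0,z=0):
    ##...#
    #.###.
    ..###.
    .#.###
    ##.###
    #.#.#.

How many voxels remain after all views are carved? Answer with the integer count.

|visual hull| = 66

start: 6×6×6 = 216 voxels
carve view 1 (along z, XY-mask fill 18/36): 108 voxels remain
carve view 2 (along x, YZ-mask fill 22/36): 66 voxels remain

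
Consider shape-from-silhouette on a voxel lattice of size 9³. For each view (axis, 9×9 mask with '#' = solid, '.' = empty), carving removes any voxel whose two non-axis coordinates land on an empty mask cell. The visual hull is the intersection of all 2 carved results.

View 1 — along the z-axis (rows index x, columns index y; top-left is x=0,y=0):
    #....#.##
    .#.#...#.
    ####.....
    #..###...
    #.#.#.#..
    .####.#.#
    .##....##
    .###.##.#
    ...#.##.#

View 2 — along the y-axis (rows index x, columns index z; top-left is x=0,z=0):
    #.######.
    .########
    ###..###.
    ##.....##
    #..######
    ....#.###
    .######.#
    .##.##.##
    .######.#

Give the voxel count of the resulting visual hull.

236 voxels

start: 9×9×9 = 729 voxels
  1. axis=2 (XY plane), |mask|=39  ⇒  voxels=351
  2. axis=1 (XZ plane), |mask|=56  ⇒  voxels=236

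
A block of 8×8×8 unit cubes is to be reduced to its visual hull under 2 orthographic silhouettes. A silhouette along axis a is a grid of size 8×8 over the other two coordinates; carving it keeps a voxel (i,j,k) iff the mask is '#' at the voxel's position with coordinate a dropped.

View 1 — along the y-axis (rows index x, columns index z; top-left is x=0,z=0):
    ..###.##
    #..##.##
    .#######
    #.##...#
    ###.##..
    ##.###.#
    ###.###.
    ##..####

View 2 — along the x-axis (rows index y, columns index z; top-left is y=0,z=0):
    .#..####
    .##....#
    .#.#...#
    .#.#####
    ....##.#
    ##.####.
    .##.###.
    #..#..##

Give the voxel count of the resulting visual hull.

remaining voxels: 193

initial block: 8^3 = 512
after view 1 [y-axis, 44 of 64 cells solid] → remaining = 352
after view 2 [x-axis, 35 of 64 cells solid] → remaining = 193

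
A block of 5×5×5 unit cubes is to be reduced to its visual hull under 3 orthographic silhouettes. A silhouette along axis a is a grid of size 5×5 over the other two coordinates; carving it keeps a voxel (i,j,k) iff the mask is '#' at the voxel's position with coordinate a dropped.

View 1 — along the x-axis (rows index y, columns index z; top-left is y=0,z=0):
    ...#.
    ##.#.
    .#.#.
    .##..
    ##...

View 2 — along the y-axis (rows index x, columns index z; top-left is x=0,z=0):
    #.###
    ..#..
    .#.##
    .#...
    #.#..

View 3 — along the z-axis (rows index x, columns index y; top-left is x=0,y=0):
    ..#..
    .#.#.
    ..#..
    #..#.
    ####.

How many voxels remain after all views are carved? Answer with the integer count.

|visual hull| = 7

initial block: 5^3 = 125
V1 x: intersect with YZ mask (10 set) -- 50 left
V2 y: intersect with XZ mask (11 set) -- 21 left
V3 z: intersect with XY mask (10 set) -- 7 left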